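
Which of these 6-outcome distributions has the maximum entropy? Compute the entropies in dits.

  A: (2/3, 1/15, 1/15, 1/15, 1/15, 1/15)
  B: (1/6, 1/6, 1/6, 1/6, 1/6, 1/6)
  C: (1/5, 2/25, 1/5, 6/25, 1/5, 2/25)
B

For a discrete distribution over n outcomes, entropy is maximized by the uniform distribution.

Computing entropies:
H(A) = 0.5094 dits
H(B) = 0.7782 dits
H(C) = 0.7436 dits

The uniform distribution (where all probabilities equal 1/6) achieves the maximum entropy of log_10(6) = 0.7782 dits.

Distribution B has the highest entropy.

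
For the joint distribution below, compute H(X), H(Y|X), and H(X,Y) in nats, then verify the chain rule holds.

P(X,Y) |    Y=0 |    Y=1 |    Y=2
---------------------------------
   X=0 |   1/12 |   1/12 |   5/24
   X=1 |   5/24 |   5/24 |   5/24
H(X,Y) = 1.7213, H(X) = 0.6616, H(Y|X) = 1.0598 (all in nats)

Chain rule: H(X,Y) = H(X) + H(Y|X)

Left side — joint entropy directly:
H(X,Y) = -Σ p(x,y) log p(x,y) = 1.7213 nats

Right side — compute H(Y|X) from the conditional distributions:
P(X) = (3/8, 5/8), so H(X) = 0.6616 nats
H(Y|X) = Σ_x P(X=x) · H(Y|X=x):
  P(Y|X=0) = (2/9, 2/9, 5/9), H(Y|X=0) = 0.9950, weight P(X=0) = 3/8
  P(Y|X=1) = (1/3, 1/3, 1/3), H(Y|X=1) = 1.0986, weight P(X=1) = 5/8
H(Y|X) = 1.0598 nats

H(X) + H(Y|X) = 0.6616 + 1.0598 = 1.7213 nats

Both sides equal 1.7213 nats. ✓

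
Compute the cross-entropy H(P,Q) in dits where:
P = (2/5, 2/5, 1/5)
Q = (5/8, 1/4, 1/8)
0.5031 dits

Cross-entropy: H(P,Q) = -Σ p(x) log q(x)

Alternatively: H(P,Q) = H(P) + D_KL(P||Q)
H(P) = 0.4581 dits
D_KL(P||Q) = 0.0449 dits

H(P,Q) = 0.4581 + 0.0449 = 0.5031 dits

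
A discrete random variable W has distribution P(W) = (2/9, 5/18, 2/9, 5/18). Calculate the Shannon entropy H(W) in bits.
1.9911 bits

Shannon entropy is H(X) = -Σ p(x) log p(x).

For P = (2/9, 5/18, 2/9, 5/18):
H = -2/9 × log_2(2/9) -5/18 × log_2(5/18) -2/9 × log_2(2/9) -5/18 × log_2(5/18)
H = 1.9911 bits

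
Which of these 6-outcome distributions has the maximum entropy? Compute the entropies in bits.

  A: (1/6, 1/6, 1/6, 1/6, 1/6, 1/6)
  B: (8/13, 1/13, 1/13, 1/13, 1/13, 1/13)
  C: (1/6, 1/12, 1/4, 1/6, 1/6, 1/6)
A

For a discrete distribution over n outcomes, entropy is maximized by the uniform distribution.

Computing entropies:
H(A) = 2.5850 bits
H(B) = 1.8543 bits
H(C) = 2.5221 bits

The uniform distribution (where all probabilities equal 1/6) achieves the maximum entropy of log_2(6) = 2.5850 bits.

Distribution A has the highest entropy.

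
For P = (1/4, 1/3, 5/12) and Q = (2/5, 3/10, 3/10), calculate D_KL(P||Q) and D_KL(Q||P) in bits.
D_KL(P||Q) = 0.0786, D_KL(Q||P) = 0.0834

KL divergence is not symmetric: D_KL(P||Q) ≠ D_KL(Q||P) in general.

D_KL(P||Q) = 0.0786 bits
D_KL(Q||P) = 0.0834 bits

No, they are not equal!

This asymmetry is why KL divergence is not a true distance metric.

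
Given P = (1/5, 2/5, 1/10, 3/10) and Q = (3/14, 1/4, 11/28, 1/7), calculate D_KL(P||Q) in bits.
0.3750 bits

KL divergence: D_KL(P||Q) = Σ p(x) log(p(x)/q(x))

Computing term by term:
  x=0: 1/5 × log_2[(1/5)/(3/14)] = 1/5 × -0.0995 = -0.0199
  x=1: 2/5 × log_2[(2/5)/(1/4)] = 2/5 × 0.6781 = 0.2712
  x=2: 1/10 × log_2[(1/10)/(11/28)] = 1/10 × -1.9740 = -0.1974
  x=3: 3/10 × log_2[(3/10)/(1/7)] = 3/10 × 1.0704 = 0.3211

D_KL(P||Q) = 0.3750 bits

Note: KL divergence is always non-negative and equals 0 iff P = Q.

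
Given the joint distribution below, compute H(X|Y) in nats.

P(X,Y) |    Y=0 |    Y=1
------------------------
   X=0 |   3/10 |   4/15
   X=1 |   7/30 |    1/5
0.6842 nats

Using the chain rule: H(X|Y) = H(X,Y) - H(Y)

First, compute H(X,Y) = 1.3751 nats

Marginal P(Y) = (8/15, 7/15)
H(Y) = 0.6909 nats

H(X|Y) = H(X,Y) - H(Y) = 1.3751 - 0.6909 = 0.6842 nats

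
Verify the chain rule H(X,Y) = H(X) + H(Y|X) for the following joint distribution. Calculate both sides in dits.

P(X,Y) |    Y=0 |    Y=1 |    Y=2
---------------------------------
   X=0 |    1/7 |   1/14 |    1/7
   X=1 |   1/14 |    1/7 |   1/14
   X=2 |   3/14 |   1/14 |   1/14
H(X,Y) = 0.9149, H(X) = 0.4748, H(Y|X) = 0.4400 (all in dits)

Chain rule: H(X,Y) = H(X) + H(Y|X)

Left side — joint entropy directly:
H(X,Y) = -Σ p(x,y) log p(x,y) = 0.9149 dits

Right side — compute H(Y|X) from the conditional distributions:
P(X) = (5/14, 2/7, 5/14), so H(X) = 0.4748 dits
H(Y|X) = Σ_x P(X=x) · H(Y|X=x):
  P(Y|X=0) = (2/5, 1/5, 2/5), H(Y|X=0) = 0.4581, weight P(X=0) = 5/14
  P(Y|X=1) = (1/4, 1/2, 1/4), H(Y|X=1) = 0.4515, weight P(X=1) = 2/7
  P(Y|X=2) = (3/5, 1/5, 1/5), H(Y|X=2) = 0.4127, weight P(X=2) = 5/14
H(Y|X) = 0.4400 dits

H(X) + H(Y|X) = 0.4748 + 0.4400 = 0.9149 dits

Both sides equal 0.9149 dits. ✓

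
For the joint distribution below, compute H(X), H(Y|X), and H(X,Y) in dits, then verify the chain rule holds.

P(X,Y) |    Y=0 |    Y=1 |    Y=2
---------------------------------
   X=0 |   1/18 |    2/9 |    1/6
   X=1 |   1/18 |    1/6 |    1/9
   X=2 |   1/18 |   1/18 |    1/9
H(X,Y) = 0.8955, H(X) = 0.4607, H(Y|X) = 0.4348 (all in dits)

Chain rule: H(X,Y) = H(X) + H(Y|X)

Left side — joint entropy directly:
H(X,Y) = -Σ p(x,y) log p(x,y) = 0.8955 dits

Right side — compute H(Y|X) from the conditional distributions:
P(X) = (4/9, 1/3, 2/9), so H(X) = 0.4607 dits
H(Y|X) = Σ_x P(X=x) · H(Y|X=x):
  P(Y|X=0) = (1/8, 1/2, 3/8), H(Y|X=0) = 0.4231, weight P(X=0) = 4/9
  P(Y|X=1) = (1/6, 1/2, 1/3), H(Y|X=1) = 0.4392, weight P(X=1) = 1/3
  P(Y|X=2) = (1/4, 1/4, 1/2), H(Y|X=2) = 0.4515, weight P(X=2) = 2/9
H(Y|X) = 0.4348 dits

H(X) + H(Y|X) = 0.4607 + 0.4348 = 0.8955 dits

Both sides equal 0.8955 dits. ✓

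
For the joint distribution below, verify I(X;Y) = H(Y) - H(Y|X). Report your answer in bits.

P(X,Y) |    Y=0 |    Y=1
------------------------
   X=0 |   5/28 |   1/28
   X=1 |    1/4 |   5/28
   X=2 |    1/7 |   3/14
I(X;Y) = 0.0792 bits

Mutual information has multiple equivalent forms:
- I(X;Y) = H(X) - H(X|Y)
- I(X;Y) = H(Y) - H(Y|X)
- I(X;Y) = H(X) + H(Y) - H(X,Y)

Computing all quantities:
H(X) = 1.5306, H(Y) = 0.9852, H(X,Y) = 2.4366
H(X|Y) = 1.4514, H(Y|X) = 0.9060

Verification:
H(X) - H(X|Y) = 1.5306 - 1.4514 = 0.0792
H(Y) - H(Y|X) = 0.9852 - 0.9060 = 0.0792
H(X) + H(Y) - H(X,Y) = 1.5306 + 0.9852 - 2.4366 = 0.0792

All forms give I(X;Y) = 0.0792 bits. ✓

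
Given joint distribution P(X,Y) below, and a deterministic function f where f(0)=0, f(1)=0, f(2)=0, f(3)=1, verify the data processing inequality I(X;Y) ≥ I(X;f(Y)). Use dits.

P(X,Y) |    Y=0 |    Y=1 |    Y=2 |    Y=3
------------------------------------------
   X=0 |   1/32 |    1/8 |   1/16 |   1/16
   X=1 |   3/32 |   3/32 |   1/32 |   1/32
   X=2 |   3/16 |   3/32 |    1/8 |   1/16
I(X;Y) = 0.0277, I(X;f(Y)) = 0.0027, inequality holds: 0.0277 ≥ 0.0027

Data Processing Inequality: For any Markov chain X → Y → Z, we have I(X;Y) ≥ I(X;Z).

Here Z = f(Y) is a deterministic function of Y, forming X → Y → Z.

Original I(X;Y) = 0.0277 dits

After applying f:
P(X,Z) where Z=f(Y):
- P(X,Z=0) = P(X,Y=0) + P(X,Y=1) + P(X,Y=2)
- P(X,Z=1) = P(X,Y=3)

I(X;Z) = I(X;f(Y)) = 0.0027 dits

Verification: 0.0277 ≥ 0.0027 ✓

Information cannot be created by processing; the function f can only lose information about X.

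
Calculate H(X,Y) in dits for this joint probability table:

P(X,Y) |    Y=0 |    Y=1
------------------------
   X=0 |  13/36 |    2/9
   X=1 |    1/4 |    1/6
0.5851 dits

Joint entropy is H(X,Y) = -Σ_{x,y} p(x,y) log p(x,y).

Summing over all non-zero entries:
H(X,Y) = -[13/36·log_10(13/36) + 2/9·log_10(2/9) + 1/4·log_10(1/4) + 1/6·log_10(1/6)]
H(X,Y) = 0.5851 dits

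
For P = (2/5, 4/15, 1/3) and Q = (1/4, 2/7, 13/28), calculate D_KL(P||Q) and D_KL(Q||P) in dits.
D_KL(P||Q) = 0.0257, D_KL(Q||P) = 0.0243

KL divergence is not symmetric: D_KL(P||Q) ≠ D_KL(Q||P) in general.

D_KL(P||Q) = 0.0257 dits
D_KL(Q||P) = 0.0243 dits

No, they are not equal!

This asymmetry is why KL divergence is not a true distance metric.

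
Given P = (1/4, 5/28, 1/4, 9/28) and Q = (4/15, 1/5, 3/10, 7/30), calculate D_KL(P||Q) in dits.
0.0091 dits

KL divergence: D_KL(P||Q) = Σ p(x) log(p(x)/q(x))

Computing term by term:
  x=0: 1/4 × log_10[(1/4)/(4/15)] = 1/4 × -0.0280 = -0.0070
  x=1: 5/28 × log_10[(5/28)/(1/5)] = 5/28 × -0.0492 = -0.0088
  x=2: 1/4 × log_10[(1/4)/(3/10)] = 1/4 × -0.0792 = -0.0198
  x=3: 9/28 × log_10[(9/28)/(7/30)] = 9/28 × 0.1391 = 0.0447

D_KL(P||Q) = 0.0091 dits

Note: KL divergence is always non-negative and equals 0 iff P = Q.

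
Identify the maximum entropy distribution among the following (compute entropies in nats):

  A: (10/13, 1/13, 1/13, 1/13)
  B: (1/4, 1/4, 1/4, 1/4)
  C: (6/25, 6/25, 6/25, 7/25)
B

For a discrete distribution over n outcomes, entropy is maximized by the uniform distribution.

Computing entropies:
H(A) = 0.7937 nats
H(B) = 1.3863 nats
H(C) = 1.3840 nats

The uniform distribution (where all probabilities equal 1/4) achieves the maximum entropy of log_e(4) = 1.3863 nats.

Distribution B has the highest entropy.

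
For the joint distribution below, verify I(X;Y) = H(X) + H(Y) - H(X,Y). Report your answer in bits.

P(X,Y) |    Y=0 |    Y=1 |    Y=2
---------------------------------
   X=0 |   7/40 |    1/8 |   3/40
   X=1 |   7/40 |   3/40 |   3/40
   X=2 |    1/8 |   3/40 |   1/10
I(X;Y) = 0.0177 bits

Mutual information has multiple equivalent forms:
- I(X;Y) = H(X) - H(X|Y)
- I(X;Y) = H(Y) - H(Y|X)
- I(X;Y) = H(X) + H(Y) - H(X,Y)

Computing all quantities:
H(X) = 1.5787, H(Y) = 1.5223, H(X,Y) = 3.0834
H(X|Y) = 1.5610, H(Y|X) = 1.5047

Verification:
H(X) - H(X|Y) = 1.5787 - 1.5610 = 0.0177
H(Y) - H(Y|X) = 1.5223 - 1.5047 = 0.0177
H(X) + H(Y) - H(X,Y) = 1.5787 + 1.5223 - 3.0834 = 0.0177

All forms give I(X;Y) = 0.0177 bits. ✓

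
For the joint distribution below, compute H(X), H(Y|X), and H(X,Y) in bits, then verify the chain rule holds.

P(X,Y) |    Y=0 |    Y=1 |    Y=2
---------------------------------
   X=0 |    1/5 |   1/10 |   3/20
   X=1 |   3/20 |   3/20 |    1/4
H(X,Y) = 2.5282, H(X) = 0.9928, H(Y|X) = 1.5354 (all in bits)

Chain rule: H(X,Y) = H(X) + H(Y|X)

Left side — joint entropy directly:
H(X,Y) = -Σ p(x,y) log p(x,y) = 2.5282 bits

Right side — compute H(Y|X) from the conditional distributions:
P(X) = (9/20, 11/20), so H(X) = 0.9928 bits
H(Y|X) = Σ_x P(X=x) · H(Y|X=x):
  P(Y|X=0) = (4/9, 2/9, 1/3), H(Y|X=0) = 1.5305, weight P(X=0) = 9/20
  P(Y|X=1) = (3/11, 3/11, 5/11), H(Y|X=1) = 1.5395, weight P(X=1) = 11/20
H(Y|X) = 1.5354 bits

H(X) + H(Y|X) = 0.9928 + 1.5354 = 2.5282 bits

Both sides equal 2.5282 bits. ✓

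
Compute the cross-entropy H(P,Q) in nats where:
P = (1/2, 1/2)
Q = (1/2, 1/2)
0.6931 nats

Cross-entropy: H(P,Q) = -Σ p(x) log q(x)

Alternatively: H(P,Q) = H(P) + D_KL(P||Q)
H(P) = 0.6931 nats
D_KL(P||Q) = 0.0000 nats

H(P,Q) = 0.6931 + 0.0000 = 0.6931 nats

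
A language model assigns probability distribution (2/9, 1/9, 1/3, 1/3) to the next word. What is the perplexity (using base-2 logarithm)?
3.7091

Perplexity is 2^H (or exp(H) for natural log).

First, H = -Σ p log p = 1.8911 bits
Perplexity = 2^1.8911 = 3.7091

Interpretation: The model's uncertainty is equivalent to choosing uniformly among 3.7 options.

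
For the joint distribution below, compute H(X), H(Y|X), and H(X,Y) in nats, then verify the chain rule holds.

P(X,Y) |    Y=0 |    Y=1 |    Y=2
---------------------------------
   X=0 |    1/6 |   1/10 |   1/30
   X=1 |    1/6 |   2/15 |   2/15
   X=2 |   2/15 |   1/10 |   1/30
H(X,Y) = 2.0905, H(X) = 1.0760, H(Y|X) = 1.0144 (all in nats)

Chain rule: H(X,Y) = H(X) + H(Y|X)

Left side — joint entropy directly:
H(X,Y) = -Σ p(x,y) log p(x,y) = 2.0905 nats

Right side — compute H(Y|X) from the conditional distributions:
P(X) = (3/10, 13/30, 4/15), so H(X) = 1.0760 nats
H(Y|X) = Σ_x P(X=x) · H(Y|X=x):
  P(Y|X=0) = (5/9, 1/3, 1/9), H(Y|X=0) = 0.9369, weight P(X=0) = 3/10
  P(Y|X=1) = (5/13, 4/13, 4/13), H(Y|X=1) = 1.0928, weight P(X=1) = 13/30
  P(Y|X=2) = (1/2, 3/8, 1/8), H(Y|X=2) = 0.9743, weight P(X=2) = 4/15
H(Y|X) = 1.0144 nats

H(X) + H(Y|X) = 1.0760 + 1.0144 = 2.0905 nats

Both sides equal 2.0905 nats. ✓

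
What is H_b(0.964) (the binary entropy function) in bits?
0.2236 bits

The binary entropy function is:
H(p) = -p log(p) - (1-p) log(1-p)

H(0.964) = -0.964 × log_2(0.964) - 0.036 × log_2(0.036)
H(0.964) = 0.2236 bits

Note: Binary entropy is maximized at p=0.5 (H=1 bit) and minimized at p=0 or p=1 (H=0).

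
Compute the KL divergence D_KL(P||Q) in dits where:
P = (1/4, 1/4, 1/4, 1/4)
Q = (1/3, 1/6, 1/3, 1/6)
0.0256 dits

KL divergence: D_KL(P||Q) = Σ p(x) log(p(x)/q(x))

Computing term by term:
  x=0: 1/4 × log_10[(1/4)/(1/3)] = 1/4 × -0.1249 = -0.0312
  x=1: 1/4 × log_10[(1/4)/(1/6)] = 1/4 × 0.1761 = 0.0440
  x=2: 1/4 × log_10[(1/4)/(1/3)] = 1/4 × -0.1249 = -0.0312
  x=3: 1/4 × log_10[(1/4)/(1/6)] = 1/4 × 0.1761 = 0.0440

D_KL(P||Q) = 0.0256 dits

Note: KL divergence is always non-negative and equals 0 iff P = Q.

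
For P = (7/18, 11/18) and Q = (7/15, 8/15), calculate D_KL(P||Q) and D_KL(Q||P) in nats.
D_KL(P||Q) = 0.0123, D_KL(Q||P) = 0.0125

KL divergence is not symmetric: D_KL(P||Q) ≠ D_KL(Q||P) in general.

D_KL(P||Q) = 0.0123 nats
D_KL(Q||P) = 0.0125 nats

No, they are not equal!

This asymmetry is why KL divergence is not a true distance metric.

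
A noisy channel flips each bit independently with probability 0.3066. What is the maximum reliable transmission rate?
0.1108 bits

For a binary symmetric channel (BSC) with error probability p:
Capacity C = 1 - H(p) bits per symbol

where H(p) = -p log₂(p) - (1-p) log₂(1-p) is the binary entropy function.

H(0.3066) = 0.8892 bits
C = 1 - 0.8892 = 0.1108 bits per symbol

This means we can reliably transmit up to 0.1108 bits of information per channel use.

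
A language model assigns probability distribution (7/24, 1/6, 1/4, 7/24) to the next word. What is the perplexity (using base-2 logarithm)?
3.9116

Perplexity is 2^H (or exp(H) for natural log).

First, H = -Σ p log p = 1.9678 bits
Perplexity = 2^1.9678 = 3.9116

Interpretation: The model's uncertainty is equivalent to choosing uniformly among 3.9 options.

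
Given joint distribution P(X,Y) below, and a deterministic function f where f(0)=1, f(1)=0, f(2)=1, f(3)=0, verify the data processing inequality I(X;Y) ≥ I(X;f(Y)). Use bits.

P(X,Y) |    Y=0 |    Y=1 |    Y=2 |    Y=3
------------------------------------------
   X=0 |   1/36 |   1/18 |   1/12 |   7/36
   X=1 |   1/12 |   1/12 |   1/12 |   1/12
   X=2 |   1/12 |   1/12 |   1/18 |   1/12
I(X;Y) = 0.0798, I(X;f(Y)) = 0.0212, inequality holds: 0.0798 ≥ 0.0212

Data Processing Inequality: For any Markov chain X → Y → Z, we have I(X;Y) ≥ I(X;Z).

Here Z = f(Y) is a deterministic function of Y, forming X → Y → Z.

Original I(X;Y) = 0.0798 bits

After applying f:
P(X,Z) where Z=f(Y):
- P(X,Z=0) = P(X,Y=1) + P(X,Y=3)
- P(X,Z=1) = P(X,Y=0) + P(X,Y=2)

I(X;Z) = I(X;f(Y)) = 0.0212 bits

Verification: 0.0798 ≥ 0.0212 ✓

Information cannot be created by processing; the function f can only lose information about X.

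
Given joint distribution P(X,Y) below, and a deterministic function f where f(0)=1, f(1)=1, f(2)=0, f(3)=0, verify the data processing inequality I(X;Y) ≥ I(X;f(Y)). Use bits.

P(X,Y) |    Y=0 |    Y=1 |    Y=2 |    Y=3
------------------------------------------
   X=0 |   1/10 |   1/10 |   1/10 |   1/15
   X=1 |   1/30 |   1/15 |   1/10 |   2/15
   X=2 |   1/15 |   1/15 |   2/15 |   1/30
I(X;Y) = 0.0797, I(X;f(Y)) = 0.0316, inequality holds: 0.0797 ≥ 0.0316

Data Processing Inequality: For any Markov chain X → Y → Z, we have I(X;Y) ≥ I(X;Z).

Here Z = f(Y) is a deterministic function of Y, forming X → Y → Z.

Original I(X;Y) = 0.0797 bits

After applying f:
P(X,Z) where Z=f(Y):
- P(X,Z=0) = P(X,Y=2) + P(X,Y=3)
- P(X,Z=1) = P(X,Y=0) + P(X,Y=1)

I(X;Z) = I(X;f(Y)) = 0.0316 bits

Verification: 0.0797 ≥ 0.0316 ✓

Information cannot be created by processing; the function f can only lose information about X.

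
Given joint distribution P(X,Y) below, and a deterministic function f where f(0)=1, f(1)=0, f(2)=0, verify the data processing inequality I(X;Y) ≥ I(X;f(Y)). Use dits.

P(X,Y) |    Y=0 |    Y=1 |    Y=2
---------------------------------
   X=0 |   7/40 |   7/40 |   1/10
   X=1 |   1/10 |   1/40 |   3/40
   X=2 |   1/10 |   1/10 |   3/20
I(X;Y) = 0.0177, I(X;f(Y)) = 0.0056, inequality holds: 0.0177 ≥ 0.0056

Data Processing Inequality: For any Markov chain X → Y → Z, we have I(X;Y) ≥ I(X;Z).

Here Z = f(Y) is a deterministic function of Y, forming X → Y → Z.

Original I(X;Y) = 0.0177 dits

After applying f:
P(X,Z) where Z=f(Y):
- P(X,Z=0) = P(X,Y=1) + P(X,Y=2)
- P(X,Z=1) = P(X,Y=0)

I(X;Z) = I(X;f(Y)) = 0.0056 dits

Verification: 0.0177 ≥ 0.0056 ✓

Information cannot be created by processing; the function f can only lose information about X.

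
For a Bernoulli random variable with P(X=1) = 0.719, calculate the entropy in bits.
0.8568 bits

The binary entropy function is:
H(p) = -p log(p) - (1-p) log(1-p)

H(0.719) = -0.719 × log_2(0.719) - 0.281 × log_2(0.281)
H(0.719) = 0.8568 bits

Note: Binary entropy is maximized at p=0.5 (H=1 bit) and minimized at p=0 or p=1 (H=0).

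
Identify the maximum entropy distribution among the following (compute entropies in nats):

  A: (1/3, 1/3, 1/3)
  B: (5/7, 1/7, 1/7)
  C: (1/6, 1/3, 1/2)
A

For a discrete distribution over n outcomes, entropy is maximized by the uniform distribution.

Computing entropies:
H(A) = 1.0986 nats
H(B) = 0.7963 nats
H(C) = 1.0114 nats

The uniform distribution (where all probabilities equal 1/3) achieves the maximum entropy of log_e(3) = 1.0986 nats.

Distribution A has the highest entropy.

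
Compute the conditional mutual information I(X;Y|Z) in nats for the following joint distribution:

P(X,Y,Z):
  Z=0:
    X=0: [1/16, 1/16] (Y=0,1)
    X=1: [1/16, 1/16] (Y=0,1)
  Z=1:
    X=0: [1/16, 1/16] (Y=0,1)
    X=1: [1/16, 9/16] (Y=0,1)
0.0481 nats

Conditional mutual information: I(X;Y|Z) = H(X|Z) + H(Y|Z) - H(X,Y|Z)

H(Z) = 0.5623
H(X,Z) = 1.0735 → H(X|Z) = 0.5112
H(Y,Z) = 1.0735 → H(Y|Z) = 0.5112
H(X,Y,Z) = 1.5366 → H(X,Y|Z) = 0.9743

I(X;Y|Z) = 0.5112 + 0.5112 - 0.9743 = 0.0481 nats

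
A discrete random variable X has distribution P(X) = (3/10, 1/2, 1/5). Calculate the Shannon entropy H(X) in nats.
1.0297 nats

Shannon entropy is H(X) = -Σ p(x) log p(x).

For P = (3/10, 1/2, 1/5):
H = -3/10 × log_e(3/10) -1/2 × log_e(1/2) -1/5 × log_e(1/5)
H = 1.0297 nats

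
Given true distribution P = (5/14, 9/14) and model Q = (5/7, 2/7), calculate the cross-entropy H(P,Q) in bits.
1.3352 bits

Cross-entropy: H(P,Q) = -Σ p(x) log q(x)

Alternatively: H(P,Q) = H(P) + D_KL(P||Q)
H(P) = 0.9403 bits
D_KL(P||Q) = 0.3950 bits

H(P,Q) = 0.9403 + 0.3950 = 1.3352 bits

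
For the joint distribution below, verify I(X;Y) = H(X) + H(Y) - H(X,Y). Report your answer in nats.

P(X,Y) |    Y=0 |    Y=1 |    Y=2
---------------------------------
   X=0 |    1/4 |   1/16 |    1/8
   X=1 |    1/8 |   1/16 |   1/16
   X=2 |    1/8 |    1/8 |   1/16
I(X;Y) = 0.0320 nats

Mutual information has multiple equivalent forms:
- I(X;Y) = H(X) - H(X|Y)
- I(X;Y) = H(Y) - H(Y|X)
- I(X;Y) = H(X) + H(Y) - H(X,Y)

Computing all quantities:
H(X) = 1.0717, H(Y) = 1.0397, H(X,Y) = 2.0794
H(X|Y) = 1.0397, H(Y|X) = 1.0077

Verification:
H(X) - H(X|Y) = 1.0717 - 1.0397 = 0.0320
H(Y) - H(Y|X) = 1.0397 - 1.0077 = 0.0320
H(X) + H(Y) - H(X,Y) = 1.0717 + 1.0397 - 2.0794 = 0.0320

All forms give I(X;Y) = 0.0320 nats. ✓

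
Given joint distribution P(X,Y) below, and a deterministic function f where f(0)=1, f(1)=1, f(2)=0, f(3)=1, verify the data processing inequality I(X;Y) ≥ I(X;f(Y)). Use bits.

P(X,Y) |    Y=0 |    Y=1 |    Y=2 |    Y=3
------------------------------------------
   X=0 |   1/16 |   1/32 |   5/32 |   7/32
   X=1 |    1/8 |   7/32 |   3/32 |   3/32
I(X;Y) = 0.1751, I(X;f(Y)) = 0.0237, inequality holds: 0.1751 ≥ 0.0237

Data Processing Inequality: For any Markov chain X → Y → Z, we have I(X;Y) ≥ I(X;Z).

Here Z = f(Y) is a deterministic function of Y, forming X → Y → Z.

Original I(X;Y) = 0.1751 bits

After applying f:
P(X,Z) where Z=f(Y):
- P(X,Z=0) = P(X,Y=2)
- P(X,Z=1) = P(X,Y=0) + P(X,Y=1) + P(X,Y=3)

I(X;Z) = I(X;f(Y)) = 0.0237 bits

Verification: 0.1751 ≥ 0.0237 ✓

Information cannot be created by processing; the function f can only lose information about X.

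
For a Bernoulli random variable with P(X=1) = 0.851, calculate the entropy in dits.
0.1828 dits

The binary entropy function is:
H(p) = -p log(p) - (1-p) log(1-p)

H(0.851) = -0.851 × log_10(0.851) - 0.149 × log_10(0.149)
H(0.851) = 0.1828 dits

Note: Binary entropy is maximized at p=0.5 (H=1 bit) and minimized at p=0 or p=1 (H=0).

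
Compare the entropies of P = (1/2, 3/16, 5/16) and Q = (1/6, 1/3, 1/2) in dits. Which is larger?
P

Computing entropies in dits:
H(P) = 0.4447
H(Q) = 0.4392

Distribution P has higher entropy.

Intuition: The distribution closer to uniform (more spread out) has higher entropy.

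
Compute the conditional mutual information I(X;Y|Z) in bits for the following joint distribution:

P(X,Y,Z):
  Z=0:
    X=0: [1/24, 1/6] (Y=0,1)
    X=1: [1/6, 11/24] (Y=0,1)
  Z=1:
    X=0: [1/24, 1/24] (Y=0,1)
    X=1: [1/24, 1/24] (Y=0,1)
0.0028 bits

Conditional mutual information: I(X;Y|Z) = H(X|Z) + H(Y|Z) - H(X,Y|Z)

H(Z) = 0.6500
H(X,Z) = 1.4928 → H(X|Z) = 0.8427
H(Y,Z) = 1.4928 → H(Y|Z) = 0.8427
H(X,Y,Z) = 2.3327 → H(X,Y|Z) = 1.6827

I(X;Y|Z) = 0.8427 + 0.8427 - 1.6827 = 0.0028 bits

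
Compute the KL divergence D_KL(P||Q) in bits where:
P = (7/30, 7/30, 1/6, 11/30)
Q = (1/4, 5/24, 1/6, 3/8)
0.0030 bits

KL divergence: D_KL(P||Q) = Σ p(x) log(p(x)/q(x))

Computing term by term:
  x=0: 7/30 × log_2[(7/30)/(1/4)] = 7/30 × -0.0995 = -0.0232
  x=1: 7/30 × log_2[(7/30)/(5/24)] = 7/30 × 0.1635 = 0.0381
  x=2: 1/6 × log_2[(1/6)/(1/6)] = 1/6 × 0.0000 = 0.0000
  x=3: 11/30 × log_2[(11/30)/(3/8)] = 11/30 × -0.0324 = -0.0119

D_KL(P||Q) = 0.0030 bits

Note: KL divergence is always non-negative and equals 0 iff P = Q.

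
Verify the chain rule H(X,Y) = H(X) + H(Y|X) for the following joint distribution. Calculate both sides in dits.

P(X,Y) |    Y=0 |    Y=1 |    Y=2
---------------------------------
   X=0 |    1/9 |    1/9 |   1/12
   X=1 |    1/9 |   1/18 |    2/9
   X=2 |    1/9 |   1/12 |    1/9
H(X,Y) = 0.9249, H(X) = 0.4742, H(Y|X) = 0.4507 (all in dits)

Chain rule: H(X,Y) = H(X) + H(Y|X)

Left side — joint entropy directly:
H(X,Y) = -Σ p(x,y) log p(x,y) = 0.9249 dits

Right side — compute H(Y|X) from the conditional distributions:
P(X) = (11/36, 7/18, 11/36), so H(X) = 0.4742 dits
H(Y|X) = Σ_x P(X=x) · H(Y|X=x):
  P(Y|X=0) = (4/11, 4/11, 3/11), H(Y|X=0) = 0.4734, weight P(X=0) = 11/36
  P(Y|X=1) = (2/7, 1/7, 4/7), H(Y|X=1) = 0.4151, weight P(X=1) = 7/18
  P(Y|X=2) = (4/11, 3/11, 4/11), H(Y|X=2) = 0.4734, weight P(X=2) = 11/36
H(Y|X) = 0.4507 dits

H(X) + H(Y|X) = 0.4742 + 0.4507 = 0.9249 dits

Both sides equal 0.9249 dits. ✓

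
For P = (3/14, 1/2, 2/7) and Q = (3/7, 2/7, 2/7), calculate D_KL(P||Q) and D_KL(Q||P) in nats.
D_KL(P||Q) = 0.1313, D_KL(Q||P) = 0.1372

KL divergence is not symmetric: D_KL(P||Q) ≠ D_KL(Q||P) in general.

D_KL(P||Q) = 0.1313 nats
D_KL(Q||P) = 0.1372 nats

No, they are not equal!

This asymmetry is why KL divergence is not a true distance metric.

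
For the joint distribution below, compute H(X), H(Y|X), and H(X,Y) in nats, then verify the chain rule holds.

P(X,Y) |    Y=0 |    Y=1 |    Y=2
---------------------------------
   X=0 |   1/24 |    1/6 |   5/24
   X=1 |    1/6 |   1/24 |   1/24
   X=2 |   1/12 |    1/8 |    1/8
H(X,Y) = 2.0482, H(X) = 1.0776, H(Y|X) = 0.9707 (all in nats)

Chain rule: H(X,Y) = H(X) + H(Y|X)

Left side — joint entropy directly:
H(X,Y) = -Σ p(x,y) log p(x,y) = 2.0482 nats

Right side — compute H(Y|X) from the conditional distributions:
P(X) = (5/12, 1/4, 1/3), so H(X) = 1.0776 nats
H(Y|X) = Σ_x P(X=x) · H(Y|X=x):
  P(Y|X=0) = (1/10, 2/5, 1/2), H(Y|X=0) = 0.9433, weight P(X=0) = 5/12
  P(Y|X=1) = (2/3, 1/6, 1/6), H(Y|X=1) = 0.8676, weight P(X=1) = 1/4
  P(Y|X=2) = (1/4, 3/8, 3/8), H(Y|X=2) = 1.0822, weight P(X=2) = 1/3
H(Y|X) = 0.9707 nats

H(X) + H(Y|X) = 1.0776 + 0.9707 = 2.0482 nats

Both sides equal 2.0482 nats. ✓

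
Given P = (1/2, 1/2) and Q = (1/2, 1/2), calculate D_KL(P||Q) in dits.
0.0000 dits

KL divergence: D_KL(P||Q) = Σ p(x) log(p(x)/q(x))

Computing term by term:
  x=0: 1/2 × log_10[(1/2)/(1/2)] = 1/2 × 0.0000 = 0.0000
  x=1: 1/2 × log_10[(1/2)/(1/2)] = 1/2 × 0.0000 = 0.0000

D_KL(P||Q) = 0.0000 dits

Note: KL divergence is always non-negative and equals 0 iff P = Q.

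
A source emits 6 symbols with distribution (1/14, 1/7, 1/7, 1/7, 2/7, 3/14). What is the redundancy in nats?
0.0813 nats

Redundancy measures how far a source is from maximum entropy:
R = H_max - H(X)

Maximum entropy for 6 symbols: H_max = log_e(6) = 1.7918 nats
Actual entropy: H(X) = 1.7105 nats
Redundancy: R = 1.7918 - 1.7105 = 0.0813 nats

This redundancy represents potential for compression: the source could be compressed by 0.0813 nats per symbol.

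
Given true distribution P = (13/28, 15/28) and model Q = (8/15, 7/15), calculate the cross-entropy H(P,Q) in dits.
0.3041 dits

Cross-entropy: H(P,Q) = -Σ p(x) log q(x)

Alternatively: H(P,Q) = H(P) + D_KL(P||Q)
H(P) = 0.2999 dits
D_KL(P||Q) = 0.0041 dits

H(P,Q) = 0.2999 + 0.0041 = 0.3041 dits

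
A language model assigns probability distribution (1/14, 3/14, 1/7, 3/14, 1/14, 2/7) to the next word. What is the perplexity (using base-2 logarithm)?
5.3288

Perplexity is 2^H (or exp(H) for natural log).

First, H = -Σ p log p = 2.4138 bits
Perplexity = 2^2.4138 = 5.3288

Interpretation: The model's uncertainty is equivalent to choosing uniformly among 5.3 options.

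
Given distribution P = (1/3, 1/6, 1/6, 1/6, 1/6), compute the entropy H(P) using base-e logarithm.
1.5607 nats

Shannon entropy is H(X) = -Σ p(x) log p(x).

For P = (1/3, 1/6, 1/6, 1/6, 1/6):
H = -1/3 × log_e(1/3) -1/6 × log_e(1/6) -1/6 × log_e(1/6) -1/6 × log_e(1/6) -1/6 × log_e(1/6)
H = 1.5607 nats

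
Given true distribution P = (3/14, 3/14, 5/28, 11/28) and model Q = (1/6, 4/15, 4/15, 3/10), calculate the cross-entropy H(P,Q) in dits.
0.5977 dits

Cross-entropy: H(P,Q) = -Σ p(x) log q(x)

Alternatively: H(P,Q) = H(P) + D_KL(P||Q)
H(P) = 0.5797 dits
D_KL(P||Q) = 0.0179 dits

H(P,Q) = 0.5797 + 0.0179 = 0.5977 dits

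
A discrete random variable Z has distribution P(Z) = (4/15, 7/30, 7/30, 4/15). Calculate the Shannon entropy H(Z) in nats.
1.3841 nats

Shannon entropy is H(X) = -Σ p(x) log p(x).

For P = (4/15, 7/30, 7/30, 4/15):
H = -4/15 × log_e(4/15) -7/30 × log_e(7/30) -7/30 × log_e(7/30) -4/15 × log_e(4/15)
H = 1.3841 nats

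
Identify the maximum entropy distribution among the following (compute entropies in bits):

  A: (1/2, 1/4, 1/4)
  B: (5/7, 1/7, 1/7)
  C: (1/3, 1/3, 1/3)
C

For a discrete distribution over n outcomes, entropy is maximized by the uniform distribution.

Computing entropies:
H(A) = 1.5000 bits
H(B) = 1.1488 bits
H(C) = 1.5850 bits

The uniform distribution (where all probabilities equal 1/3) achieves the maximum entropy of log_2(3) = 1.5850 bits.

Distribution C has the highest entropy.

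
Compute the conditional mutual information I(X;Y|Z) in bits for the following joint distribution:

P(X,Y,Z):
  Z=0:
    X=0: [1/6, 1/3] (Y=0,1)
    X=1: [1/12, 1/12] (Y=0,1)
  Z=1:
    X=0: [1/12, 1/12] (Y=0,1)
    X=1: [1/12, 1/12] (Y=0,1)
0.0105 bits

Conditional mutual information: I(X;Y|Z) = H(X|Z) + H(Y|Z) - H(X,Y|Z)

H(Z) = 0.9183
H(X,Z) = 1.7925 → H(X|Z) = 0.8742
H(Y,Z) = 1.8879 → H(Y|Z) = 0.9696
H(X,Y,Z) = 2.7516 → H(X,Y|Z) = 1.8333

I(X;Y|Z) = 0.8742 + 0.9696 - 1.8333 = 0.0105 bits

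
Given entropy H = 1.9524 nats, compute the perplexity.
7.0456

Perplexity is e^H (or exp(H) for natural log).

H = 1.9524 nats
Perplexity = e^1.9524 = 7.0456

Interpretation: The model's uncertainty is equivalent to choosing uniformly among 7.0 options.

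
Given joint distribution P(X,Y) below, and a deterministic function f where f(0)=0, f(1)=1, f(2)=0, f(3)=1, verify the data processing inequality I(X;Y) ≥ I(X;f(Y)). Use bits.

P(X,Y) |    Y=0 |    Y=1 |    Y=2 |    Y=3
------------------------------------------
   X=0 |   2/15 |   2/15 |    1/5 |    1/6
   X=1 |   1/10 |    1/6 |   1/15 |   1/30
I(X;Y) = 0.0745, I(X;f(Y)) = 0.0035, inequality holds: 0.0745 ≥ 0.0035

Data Processing Inequality: For any Markov chain X → Y → Z, we have I(X;Y) ≥ I(X;Z).

Here Z = f(Y) is a deterministic function of Y, forming X → Y → Z.

Original I(X;Y) = 0.0745 bits

After applying f:
P(X,Z) where Z=f(Y):
- P(X,Z=0) = P(X,Y=0) + P(X,Y=2)
- P(X,Z=1) = P(X,Y=1) + P(X,Y=3)

I(X;Z) = I(X;f(Y)) = 0.0035 bits

Verification: 0.0745 ≥ 0.0035 ✓

Information cannot be created by processing; the function f can only lose information about X.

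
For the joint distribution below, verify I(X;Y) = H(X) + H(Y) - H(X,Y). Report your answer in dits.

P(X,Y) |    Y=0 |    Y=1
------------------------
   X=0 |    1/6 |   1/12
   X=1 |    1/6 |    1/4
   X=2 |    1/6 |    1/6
I(X;Y) = 0.0098 dits

Mutual information has multiple equivalent forms:
- I(X;Y) = H(X) - H(X|Y)
- I(X;Y) = H(Y) - H(Y|X)
- I(X;Y) = H(X) + H(Y) - H(X,Y)

Computing all quantities:
H(X) = 0.4680, H(Y) = 0.3010, H(X,Y) = 0.7592
H(X|Y) = 0.4582, H(Y|X) = 0.2912

Verification:
H(X) - H(X|Y) = 0.4680 - 0.4582 = 0.0098
H(Y) - H(Y|X) = 0.3010 - 0.2912 = 0.0098
H(X) + H(Y) - H(X,Y) = 0.4680 + 0.3010 - 0.7592 = 0.0098

All forms give I(X;Y) = 0.0098 dits. ✓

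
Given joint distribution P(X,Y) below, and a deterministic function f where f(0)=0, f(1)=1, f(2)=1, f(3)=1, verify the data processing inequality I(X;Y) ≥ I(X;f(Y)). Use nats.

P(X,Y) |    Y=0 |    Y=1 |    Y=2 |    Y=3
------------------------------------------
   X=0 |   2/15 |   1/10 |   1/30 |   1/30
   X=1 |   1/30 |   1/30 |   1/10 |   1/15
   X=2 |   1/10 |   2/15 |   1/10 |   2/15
I(X;Y) = 0.0795, I(X;f(Y)) = 0.0357, inequality holds: 0.0795 ≥ 0.0357

Data Processing Inequality: For any Markov chain X → Y → Z, we have I(X;Y) ≥ I(X;Z).

Here Z = f(Y) is a deterministic function of Y, forming X → Y → Z.

Original I(X;Y) = 0.0795 nats

After applying f:
P(X,Z) where Z=f(Y):
- P(X,Z=0) = P(X,Y=0)
- P(X,Z=1) = P(X,Y=1) + P(X,Y=2) + P(X,Y=3)

I(X;Z) = I(X;f(Y)) = 0.0357 nats

Verification: 0.0795 ≥ 0.0357 ✓

Information cannot be created by processing; the function f can only lose information about X.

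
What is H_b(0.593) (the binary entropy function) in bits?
0.9749 bits

The binary entropy function is:
H(p) = -p log(p) - (1-p) log(1-p)

H(0.593) = -0.593 × log_2(0.593) - 0.407 × log_2(0.407)
H(0.593) = 0.9749 bits

Note: Binary entropy is maximized at p=0.5 (H=1 bit) and minimized at p=0 or p=1 (H=0).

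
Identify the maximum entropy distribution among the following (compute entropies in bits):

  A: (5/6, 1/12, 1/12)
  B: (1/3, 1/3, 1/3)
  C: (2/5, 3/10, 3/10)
B

For a discrete distribution over n outcomes, entropy is maximized by the uniform distribution.

Computing entropies:
H(A) = 0.8167 bits
H(B) = 1.5850 bits
H(C) = 1.5710 bits

The uniform distribution (where all probabilities equal 1/3) achieves the maximum entropy of log_2(3) = 1.5850 bits.

Distribution B has the highest entropy.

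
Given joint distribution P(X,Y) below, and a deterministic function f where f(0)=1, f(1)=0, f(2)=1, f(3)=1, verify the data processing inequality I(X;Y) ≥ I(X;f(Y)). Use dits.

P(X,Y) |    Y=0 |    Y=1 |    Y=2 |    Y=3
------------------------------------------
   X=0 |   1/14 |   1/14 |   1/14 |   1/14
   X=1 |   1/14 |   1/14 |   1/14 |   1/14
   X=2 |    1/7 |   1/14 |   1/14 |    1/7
I(X;Y) = 0.0061, I(X;f(Y)) = 0.0022, inequality holds: 0.0061 ≥ 0.0022

Data Processing Inequality: For any Markov chain X → Y → Z, we have I(X;Y) ≥ I(X;Z).

Here Z = f(Y) is a deterministic function of Y, forming X → Y → Z.

Original I(X;Y) = 0.0061 dits

After applying f:
P(X,Z) where Z=f(Y):
- P(X,Z=0) = P(X,Y=1)
- P(X,Z=1) = P(X,Y=0) + P(X,Y=2) + P(X,Y=3)

I(X;Z) = I(X;f(Y)) = 0.0022 dits

Verification: 0.0061 ≥ 0.0022 ✓

Information cannot be created by processing; the function f can only lose information about X.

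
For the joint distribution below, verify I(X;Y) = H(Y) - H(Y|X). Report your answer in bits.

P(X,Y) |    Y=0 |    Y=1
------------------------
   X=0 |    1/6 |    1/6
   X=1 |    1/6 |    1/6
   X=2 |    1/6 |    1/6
I(X;Y) = 0.0000 bits

Mutual information has multiple equivalent forms:
- I(X;Y) = H(X) - H(X|Y)
- I(X;Y) = H(Y) - H(Y|X)
- I(X;Y) = H(X) + H(Y) - H(X,Y)

Computing all quantities:
H(X) = 1.5850, H(Y) = 1.0000, H(X,Y) = 2.5850
H(X|Y) = 1.5850, H(Y|X) = 1.0000

Verification:
H(X) - H(X|Y) = 1.5850 - 1.5850 = 0.0000
H(Y) - H(Y|X) = 1.0000 - 1.0000 = 0.0000
H(X) + H(Y) - H(X,Y) = 1.5850 + 1.0000 - 2.5850 = 0.0000

All forms give I(X;Y) = 0.0000 bits. ✓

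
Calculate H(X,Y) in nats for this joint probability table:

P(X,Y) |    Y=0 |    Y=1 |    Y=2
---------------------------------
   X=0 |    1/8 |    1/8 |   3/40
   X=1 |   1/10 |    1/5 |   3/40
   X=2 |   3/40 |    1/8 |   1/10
2.1450 nats

Joint entropy is H(X,Y) = -Σ_{x,y} p(x,y) log p(x,y).

Summing over all non-zero entries:
H(X,Y) = -[1/8·log_e(1/8) + 1/8·log_e(1/8) + 3/40·log_e(3/40) + 1/10·log_e(1/10) + 1/5·log_e(1/5) + 3/40·log_e(3/40) + 3/40·log_e(3/40) + 1/8·log_e(1/8) + 1/10·log_e(1/10)]
H(X,Y) = 2.1450 nats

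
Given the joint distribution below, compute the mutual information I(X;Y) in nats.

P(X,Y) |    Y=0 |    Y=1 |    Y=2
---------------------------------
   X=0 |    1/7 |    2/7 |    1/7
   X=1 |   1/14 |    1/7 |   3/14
0.0334 nats

Mutual information: I(X;Y) = H(X) + H(Y) - H(X,Y)

Marginals:
P(X) = (4/7, 3/7), H(X) = 0.6829 nats
P(Y) = (3/14, 3/7, 5/14), H(Y) = 1.0609 nats

Joint entropy: H(X,Y) = 1.7105 nats

I(X;Y) = 0.6829 + 1.0609 - 1.7105 = 0.0334 nats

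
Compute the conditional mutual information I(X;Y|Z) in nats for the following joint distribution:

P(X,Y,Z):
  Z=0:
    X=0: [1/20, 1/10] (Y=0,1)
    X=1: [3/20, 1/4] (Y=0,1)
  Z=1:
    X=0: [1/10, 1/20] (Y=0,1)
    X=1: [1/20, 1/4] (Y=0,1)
0.0562 nats

Conditional mutual information: I(X;Y|Z) = H(X|Z) + H(Y|Z) - H(X,Y|Z)

H(Z) = 0.6881
H(X,Z) = 1.2968 → H(X|Z) = 0.6087
H(Y,Z) = 1.3351 → H(Y|Z) = 0.6469
H(X,Y,Z) = 1.8876 → H(X,Y|Z) = 1.1995

I(X;Y|Z) = 0.6087 + 0.6469 - 1.1995 = 0.0562 nats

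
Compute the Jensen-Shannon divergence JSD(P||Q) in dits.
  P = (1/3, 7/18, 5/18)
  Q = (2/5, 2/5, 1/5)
0.0021 dits

Jensen-Shannon divergence is:
JSD(P||Q) = 0.5 × D_KL(P||M) + 0.5 × D_KL(Q||M)
where M = 0.5 × (P + Q) is the mixture distribution.

M = 0.5 × (1/3, 7/18, 5/18) + 0.5 × (2/5, 2/5, 1/5) = (11/30, 0.394444, 0.238889)

D_KL(P||M) = 0.0020 dits
D_KL(Q||M) = 0.0021 dits

JSD(P||Q) = 0.5 × 0.0020 + 0.5 × 0.0021 = 0.0021 dits

Unlike KL divergence, JSD is symmetric and bounded: 0 ≤ JSD ≤ log(2).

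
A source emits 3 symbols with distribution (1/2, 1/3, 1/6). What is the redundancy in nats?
0.0872 nats

Redundancy measures how far a source is from maximum entropy:
R = H_max - H(X)

Maximum entropy for 3 symbols: H_max = log_e(3) = 1.0986 nats
Actual entropy: H(X) = 1.0114 nats
Redundancy: R = 1.0986 - 1.0114 = 0.0872 nats

This redundancy represents potential for compression: the source could be compressed by 0.0872 nats per symbol.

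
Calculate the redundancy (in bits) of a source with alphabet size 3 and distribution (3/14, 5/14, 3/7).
0.0543 bits

Redundancy measures how far a source is from maximum entropy:
R = H_max - H(X)

Maximum entropy for 3 symbols: H_max = log_2(3) = 1.5850 bits
Actual entropy: H(X) = 1.5306 bits
Redundancy: R = 1.5850 - 1.5306 = 0.0543 bits

This redundancy represents potential for compression: the source could be compressed by 0.0543 bits per symbol.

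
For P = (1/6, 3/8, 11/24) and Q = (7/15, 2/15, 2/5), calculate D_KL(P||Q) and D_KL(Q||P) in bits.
D_KL(P||Q) = 0.4019, D_KL(Q||P) = 0.4157

KL divergence is not symmetric: D_KL(P||Q) ≠ D_KL(Q||P) in general.

D_KL(P||Q) = 0.4019 bits
D_KL(Q||P) = 0.4157 bits

No, they are not equal!

This asymmetry is why KL divergence is not a true distance metric.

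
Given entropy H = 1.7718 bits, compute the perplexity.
3.4148

Perplexity is 2^H (or exp(H) for natural log).

H = 1.7718 bits
Perplexity = 2^1.7718 = 3.4148

Interpretation: The model's uncertainty is equivalent to choosing uniformly among 3.4 options.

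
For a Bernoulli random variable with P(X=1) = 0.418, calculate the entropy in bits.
0.9805 bits

The binary entropy function is:
H(p) = -p log(p) - (1-p) log(1-p)

H(0.418) = -0.418 × log_2(0.418) - 0.582 × log_2(0.582)
H(0.418) = 0.9805 bits

Note: Binary entropy is maximized at p=0.5 (H=1 bit) and minimized at p=0 or p=1 (H=0).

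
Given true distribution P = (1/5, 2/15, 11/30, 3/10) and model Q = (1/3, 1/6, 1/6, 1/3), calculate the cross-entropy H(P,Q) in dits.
0.6276 dits

Cross-entropy: H(P,Q) = -Σ p(x) log q(x)

Alternatively: H(P,Q) = H(P) + D_KL(P||Q)
H(P) = 0.5731 dits
D_KL(P||Q) = 0.0545 dits

H(P,Q) = 0.5731 + 0.0545 = 0.6276 dits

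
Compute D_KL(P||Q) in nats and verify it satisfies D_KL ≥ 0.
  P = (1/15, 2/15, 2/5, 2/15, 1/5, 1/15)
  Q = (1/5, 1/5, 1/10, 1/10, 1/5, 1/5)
0.3923 nats

KL divergence satisfies the Gibbs inequality: D_KL(P||Q) ≥ 0 for all distributions P, Q.

D_KL(P||Q) = Σ p(x) log(p(x)/q(x))
Term by term:
  x=0: 1/15 × log_e[(1/15)/(1/5)] = -0.0732
  x=1: 2/15 × log_e[(2/15)/(1/5)] = -0.0541
  x=2: 2/5 × log_e[(2/5)/(1/10)] = 0.5545
  x=3: 2/15 × log_e[(2/15)/(1/10)] = 0.0384
  x=4: 1/5 × log_e[(1/5)/(1/5)] = 0.0000
  x=5: 1/15 × log_e[(1/15)/(1/5)] = -0.0732
D_KL(P||Q) = 0.3923 nats

D_KL(P||Q) = 0.3923 ≥ 0 ✓

This non-negativity is a fundamental property: relative entropy cannot be negative because it measures how different Q is from P.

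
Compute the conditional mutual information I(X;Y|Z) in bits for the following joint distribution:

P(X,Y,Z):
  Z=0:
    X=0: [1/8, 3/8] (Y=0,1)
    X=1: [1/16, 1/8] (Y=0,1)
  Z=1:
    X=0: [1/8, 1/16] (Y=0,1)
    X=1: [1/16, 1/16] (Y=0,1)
0.0096 bits

Conditional mutual information: I(X;Y|Z) = H(X|Z) + H(Y|Z) - H(X,Y|Z)

H(Z) = 0.8960
H(X,Z) = 1.7806 → H(X|Z) = 0.8846
H(Y,Z) = 1.7806 → H(Y|Z) = 0.8846
H(X,Y,Z) = 2.6556 → H(X,Y|Z) = 1.7596

I(X;Y|Z) = 0.8846 + 0.8846 - 1.7596 = 0.0096 bits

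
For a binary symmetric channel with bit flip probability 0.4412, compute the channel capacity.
0.0100 bits

For a binary symmetric channel (BSC) with error probability p:
Capacity C = 1 - H(p) bits per symbol

where H(p) = -p log₂(p) - (1-p) log₂(1-p) is the binary entropy function.

H(0.4412) = 0.9900 bits
C = 1 - 0.9900 = 0.0100 bits per symbol

This means we can reliably transmit up to 0.0100 bits of information per channel use.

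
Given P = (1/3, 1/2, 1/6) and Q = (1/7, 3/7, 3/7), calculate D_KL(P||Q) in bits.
0.2916 bits

KL divergence: D_KL(P||Q) = Σ p(x) log(p(x)/q(x))

Computing term by term:
  x=0: 1/3 × log_2[(1/3)/(1/7)] = 1/3 × 1.2224 = 0.4075
  x=1: 1/2 × log_2[(1/2)/(3/7)] = 1/2 × 0.2224 = 0.1112
  x=2: 1/6 × log_2[(1/6)/(3/7)] = 1/6 × -1.3626 = -0.2271

D_KL(P||Q) = 0.2916 bits

Note: KL divergence is always non-negative and equals 0 iff P = Q.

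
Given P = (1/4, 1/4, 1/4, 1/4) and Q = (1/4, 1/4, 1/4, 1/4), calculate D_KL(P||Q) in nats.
0.0000 nats

KL divergence: D_KL(P||Q) = Σ p(x) log(p(x)/q(x))

Computing term by term:
  x=0: 1/4 × log_e[(1/4)/(1/4)] = 1/4 × 0.0000 = 0.0000
  x=1: 1/4 × log_e[(1/4)/(1/4)] = 1/4 × 0.0000 = 0.0000
  x=2: 1/4 × log_e[(1/4)/(1/4)] = 1/4 × 0.0000 = 0.0000
  x=3: 1/4 × log_e[(1/4)/(1/4)] = 1/4 × 0.0000 = 0.0000

D_KL(P||Q) = 0.0000 nats

Note: KL divergence is always non-negative and equals 0 iff P = Q.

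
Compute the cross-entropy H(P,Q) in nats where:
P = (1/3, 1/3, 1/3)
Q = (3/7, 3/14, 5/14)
1.1391 nats

Cross-entropy: H(P,Q) = -Σ p(x) log q(x)

Alternatively: H(P,Q) = H(P) + D_KL(P||Q)
H(P) = 1.0986 nats
D_KL(P||Q) = 0.0405 nats

H(P,Q) = 1.0986 + 0.0405 = 1.1391 nats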